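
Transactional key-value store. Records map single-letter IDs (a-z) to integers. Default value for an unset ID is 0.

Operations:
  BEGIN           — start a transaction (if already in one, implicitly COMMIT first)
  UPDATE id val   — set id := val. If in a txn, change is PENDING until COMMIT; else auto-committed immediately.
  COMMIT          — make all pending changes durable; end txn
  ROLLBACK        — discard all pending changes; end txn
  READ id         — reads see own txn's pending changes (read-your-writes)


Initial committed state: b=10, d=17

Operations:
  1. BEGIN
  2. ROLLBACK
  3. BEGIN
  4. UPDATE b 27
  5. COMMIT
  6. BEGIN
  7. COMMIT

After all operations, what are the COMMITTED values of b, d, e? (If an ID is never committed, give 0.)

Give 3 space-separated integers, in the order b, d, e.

Answer: 27 17 0

Derivation:
Initial committed: {b=10, d=17}
Op 1: BEGIN: in_txn=True, pending={}
Op 2: ROLLBACK: discarded pending []; in_txn=False
Op 3: BEGIN: in_txn=True, pending={}
Op 4: UPDATE b=27 (pending; pending now {b=27})
Op 5: COMMIT: merged ['b'] into committed; committed now {b=27, d=17}
Op 6: BEGIN: in_txn=True, pending={}
Op 7: COMMIT: merged [] into committed; committed now {b=27, d=17}
Final committed: {b=27, d=17}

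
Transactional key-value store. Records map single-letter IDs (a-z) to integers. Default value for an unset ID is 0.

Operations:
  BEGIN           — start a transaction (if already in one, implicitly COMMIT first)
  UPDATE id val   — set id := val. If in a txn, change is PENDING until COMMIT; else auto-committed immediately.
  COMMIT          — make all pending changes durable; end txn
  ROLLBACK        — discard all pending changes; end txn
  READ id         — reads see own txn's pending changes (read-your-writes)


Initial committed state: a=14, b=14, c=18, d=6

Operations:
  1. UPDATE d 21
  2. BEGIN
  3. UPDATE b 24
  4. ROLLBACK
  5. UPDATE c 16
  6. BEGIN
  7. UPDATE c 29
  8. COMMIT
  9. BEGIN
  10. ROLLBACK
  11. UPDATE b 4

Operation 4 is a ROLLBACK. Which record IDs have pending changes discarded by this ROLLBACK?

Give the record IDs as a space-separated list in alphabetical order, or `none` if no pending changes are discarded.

Initial committed: {a=14, b=14, c=18, d=6}
Op 1: UPDATE d=21 (auto-commit; committed d=21)
Op 2: BEGIN: in_txn=True, pending={}
Op 3: UPDATE b=24 (pending; pending now {b=24})
Op 4: ROLLBACK: discarded pending ['b']; in_txn=False
Op 5: UPDATE c=16 (auto-commit; committed c=16)
Op 6: BEGIN: in_txn=True, pending={}
Op 7: UPDATE c=29 (pending; pending now {c=29})
Op 8: COMMIT: merged ['c'] into committed; committed now {a=14, b=14, c=29, d=21}
Op 9: BEGIN: in_txn=True, pending={}
Op 10: ROLLBACK: discarded pending []; in_txn=False
Op 11: UPDATE b=4 (auto-commit; committed b=4)
ROLLBACK at op 4 discards: ['b']

Answer: b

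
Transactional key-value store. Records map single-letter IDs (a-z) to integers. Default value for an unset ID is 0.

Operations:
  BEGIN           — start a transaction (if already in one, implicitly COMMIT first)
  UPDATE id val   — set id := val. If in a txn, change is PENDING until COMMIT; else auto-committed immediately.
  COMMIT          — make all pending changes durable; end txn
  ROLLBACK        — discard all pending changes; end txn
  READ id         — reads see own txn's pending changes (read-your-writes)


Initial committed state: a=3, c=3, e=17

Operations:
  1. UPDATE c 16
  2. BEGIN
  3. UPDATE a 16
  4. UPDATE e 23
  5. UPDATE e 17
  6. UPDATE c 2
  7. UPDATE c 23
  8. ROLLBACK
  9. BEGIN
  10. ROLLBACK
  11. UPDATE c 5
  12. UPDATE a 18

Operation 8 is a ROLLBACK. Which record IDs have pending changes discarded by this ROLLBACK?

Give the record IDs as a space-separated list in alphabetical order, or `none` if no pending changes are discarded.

Initial committed: {a=3, c=3, e=17}
Op 1: UPDATE c=16 (auto-commit; committed c=16)
Op 2: BEGIN: in_txn=True, pending={}
Op 3: UPDATE a=16 (pending; pending now {a=16})
Op 4: UPDATE e=23 (pending; pending now {a=16, e=23})
Op 5: UPDATE e=17 (pending; pending now {a=16, e=17})
Op 6: UPDATE c=2 (pending; pending now {a=16, c=2, e=17})
Op 7: UPDATE c=23 (pending; pending now {a=16, c=23, e=17})
Op 8: ROLLBACK: discarded pending ['a', 'c', 'e']; in_txn=False
Op 9: BEGIN: in_txn=True, pending={}
Op 10: ROLLBACK: discarded pending []; in_txn=False
Op 11: UPDATE c=5 (auto-commit; committed c=5)
Op 12: UPDATE a=18 (auto-commit; committed a=18)
ROLLBACK at op 8 discards: ['a', 'c', 'e']

Answer: a c e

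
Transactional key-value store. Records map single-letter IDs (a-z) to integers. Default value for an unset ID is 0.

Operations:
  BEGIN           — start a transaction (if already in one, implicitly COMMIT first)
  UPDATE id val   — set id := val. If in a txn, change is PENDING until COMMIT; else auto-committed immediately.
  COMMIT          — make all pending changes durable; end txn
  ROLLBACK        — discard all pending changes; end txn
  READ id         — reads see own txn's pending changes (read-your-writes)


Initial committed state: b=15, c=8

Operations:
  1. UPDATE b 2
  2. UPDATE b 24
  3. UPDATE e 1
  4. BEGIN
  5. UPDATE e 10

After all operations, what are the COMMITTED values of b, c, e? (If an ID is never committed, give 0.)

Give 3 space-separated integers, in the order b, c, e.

Initial committed: {b=15, c=8}
Op 1: UPDATE b=2 (auto-commit; committed b=2)
Op 2: UPDATE b=24 (auto-commit; committed b=24)
Op 3: UPDATE e=1 (auto-commit; committed e=1)
Op 4: BEGIN: in_txn=True, pending={}
Op 5: UPDATE e=10 (pending; pending now {e=10})
Final committed: {b=24, c=8, e=1}

Answer: 24 8 1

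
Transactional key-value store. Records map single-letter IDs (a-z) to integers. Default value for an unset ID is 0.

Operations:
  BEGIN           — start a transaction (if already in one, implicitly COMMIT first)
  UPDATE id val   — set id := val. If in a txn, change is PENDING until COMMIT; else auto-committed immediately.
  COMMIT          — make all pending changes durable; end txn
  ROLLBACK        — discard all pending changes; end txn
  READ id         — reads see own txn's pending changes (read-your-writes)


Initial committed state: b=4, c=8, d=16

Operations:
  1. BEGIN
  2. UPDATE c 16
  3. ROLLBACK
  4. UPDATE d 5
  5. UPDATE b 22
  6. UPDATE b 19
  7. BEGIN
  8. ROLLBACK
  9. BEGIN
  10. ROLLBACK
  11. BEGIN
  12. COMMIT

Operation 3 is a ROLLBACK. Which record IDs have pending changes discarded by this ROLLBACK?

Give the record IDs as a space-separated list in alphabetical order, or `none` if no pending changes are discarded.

Initial committed: {b=4, c=8, d=16}
Op 1: BEGIN: in_txn=True, pending={}
Op 2: UPDATE c=16 (pending; pending now {c=16})
Op 3: ROLLBACK: discarded pending ['c']; in_txn=False
Op 4: UPDATE d=5 (auto-commit; committed d=5)
Op 5: UPDATE b=22 (auto-commit; committed b=22)
Op 6: UPDATE b=19 (auto-commit; committed b=19)
Op 7: BEGIN: in_txn=True, pending={}
Op 8: ROLLBACK: discarded pending []; in_txn=False
Op 9: BEGIN: in_txn=True, pending={}
Op 10: ROLLBACK: discarded pending []; in_txn=False
Op 11: BEGIN: in_txn=True, pending={}
Op 12: COMMIT: merged [] into committed; committed now {b=19, c=8, d=5}
ROLLBACK at op 3 discards: ['c']

Answer: c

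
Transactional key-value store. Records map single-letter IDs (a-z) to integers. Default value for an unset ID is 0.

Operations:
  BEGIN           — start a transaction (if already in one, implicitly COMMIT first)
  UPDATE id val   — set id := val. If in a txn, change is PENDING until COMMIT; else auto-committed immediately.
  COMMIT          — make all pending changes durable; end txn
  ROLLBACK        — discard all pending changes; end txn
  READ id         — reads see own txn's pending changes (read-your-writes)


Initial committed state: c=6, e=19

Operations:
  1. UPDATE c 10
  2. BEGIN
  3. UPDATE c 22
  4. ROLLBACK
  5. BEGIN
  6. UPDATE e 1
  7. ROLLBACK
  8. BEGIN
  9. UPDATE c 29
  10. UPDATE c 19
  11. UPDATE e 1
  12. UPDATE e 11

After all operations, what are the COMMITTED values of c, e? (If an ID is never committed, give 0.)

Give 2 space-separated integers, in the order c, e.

Initial committed: {c=6, e=19}
Op 1: UPDATE c=10 (auto-commit; committed c=10)
Op 2: BEGIN: in_txn=True, pending={}
Op 3: UPDATE c=22 (pending; pending now {c=22})
Op 4: ROLLBACK: discarded pending ['c']; in_txn=False
Op 5: BEGIN: in_txn=True, pending={}
Op 6: UPDATE e=1 (pending; pending now {e=1})
Op 7: ROLLBACK: discarded pending ['e']; in_txn=False
Op 8: BEGIN: in_txn=True, pending={}
Op 9: UPDATE c=29 (pending; pending now {c=29})
Op 10: UPDATE c=19 (pending; pending now {c=19})
Op 11: UPDATE e=1 (pending; pending now {c=19, e=1})
Op 12: UPDATE e=11 (pending; pending now {c=19, e=11})
Final committed: {c=10, e=19}

Answer: 10 19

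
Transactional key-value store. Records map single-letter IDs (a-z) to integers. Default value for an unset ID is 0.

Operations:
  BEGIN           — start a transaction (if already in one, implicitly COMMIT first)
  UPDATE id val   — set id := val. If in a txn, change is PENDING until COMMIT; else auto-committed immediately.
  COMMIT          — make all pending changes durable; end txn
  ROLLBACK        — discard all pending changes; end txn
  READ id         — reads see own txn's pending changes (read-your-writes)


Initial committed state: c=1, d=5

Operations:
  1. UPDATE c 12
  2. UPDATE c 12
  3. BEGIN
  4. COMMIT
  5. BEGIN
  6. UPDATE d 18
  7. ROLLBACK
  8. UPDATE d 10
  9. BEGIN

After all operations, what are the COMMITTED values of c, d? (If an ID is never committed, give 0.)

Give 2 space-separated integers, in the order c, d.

Answer: 12 10

Derivation:
Initial committed: {c=1, d=5}
Op 1: UPDATE c=12 (auto-commit; committed c=12)
Op 2: UPDATE c=12 (auto-commit; committed c=12)
Op 3: BEGIN: in_txn=True, pending={}
Op 4: COMMIT: merged [] into committed; committed now {c=12, d=5}
Op 5: BEGIN: in_txn=True, pending={}
Op 6: UPDATE d=18 (pending; pending now {d=18})
Op 7: ROLLBACK: discarded pending ['d']; in_txn=False
Op 8: UPDATE d=10 (auto-commit; committed d=10)
Op 9: BEGIN: in_txn=True, pending={}
Final committed: {c=12, d=10}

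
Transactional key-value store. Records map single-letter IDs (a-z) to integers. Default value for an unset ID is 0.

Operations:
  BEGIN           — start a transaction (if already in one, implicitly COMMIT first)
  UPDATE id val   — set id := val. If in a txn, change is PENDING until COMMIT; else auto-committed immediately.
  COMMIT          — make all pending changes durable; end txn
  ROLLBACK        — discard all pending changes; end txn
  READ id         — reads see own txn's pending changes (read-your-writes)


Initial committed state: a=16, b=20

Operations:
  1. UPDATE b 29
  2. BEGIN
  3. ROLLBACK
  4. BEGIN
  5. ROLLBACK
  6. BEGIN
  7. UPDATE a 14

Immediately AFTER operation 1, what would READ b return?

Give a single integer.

Answer: 29

Derivation:
Initial committed: {a=16, b=20}
Op 1: UPDATE b=29 (auto-commit; committed b=29)
After op 1: visible(b) = 29 (pending={}, committed={a=16, b=29})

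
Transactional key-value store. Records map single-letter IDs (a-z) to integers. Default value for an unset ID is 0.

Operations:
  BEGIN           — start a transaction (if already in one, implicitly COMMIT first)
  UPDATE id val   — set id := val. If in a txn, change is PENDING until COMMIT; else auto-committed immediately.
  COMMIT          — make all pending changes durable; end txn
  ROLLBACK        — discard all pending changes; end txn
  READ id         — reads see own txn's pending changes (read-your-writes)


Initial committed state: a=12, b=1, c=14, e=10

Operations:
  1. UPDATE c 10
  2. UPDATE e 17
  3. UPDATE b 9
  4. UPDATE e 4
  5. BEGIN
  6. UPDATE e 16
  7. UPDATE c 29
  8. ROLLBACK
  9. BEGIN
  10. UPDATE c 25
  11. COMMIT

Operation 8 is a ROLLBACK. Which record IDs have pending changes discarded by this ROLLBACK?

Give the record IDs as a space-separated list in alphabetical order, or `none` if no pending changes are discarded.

Answer: c e

Derivation:
Initial committed: {a=12, b=1, c=14, e=10}
Op 1: UPDATE c=10 (auto-commit; committed c=10)
Op 2: UPDATE e=17 (auto-commit; committed e=17)
Op 3: UPDATE b=9 (auto-commit; committed b=9)
Op 4: UPDATE e=4 (auto-commit; committed e=4)
Op 5: BEGIN: in_txn=True, pending={}
Op 6: UPDATE e=16 (pending; pending now {e=16})
Op 7: UPDATE c=29 (pending; pending now {c=29, e=16})
Op 8: ROLLBACK: discarded pending ['c', 'e']; in_txn=False
Op 9: BEGIN: in_txn=True, pending={}
Op 10: UPDATE c=25 (pending; pending now {c=25})
Op 11: COMMIT: merged ['c'] into committed; committed now {a=12, b=9, c=25, e=4}
ROLLBACK at op 8 discards: ['c', 'e']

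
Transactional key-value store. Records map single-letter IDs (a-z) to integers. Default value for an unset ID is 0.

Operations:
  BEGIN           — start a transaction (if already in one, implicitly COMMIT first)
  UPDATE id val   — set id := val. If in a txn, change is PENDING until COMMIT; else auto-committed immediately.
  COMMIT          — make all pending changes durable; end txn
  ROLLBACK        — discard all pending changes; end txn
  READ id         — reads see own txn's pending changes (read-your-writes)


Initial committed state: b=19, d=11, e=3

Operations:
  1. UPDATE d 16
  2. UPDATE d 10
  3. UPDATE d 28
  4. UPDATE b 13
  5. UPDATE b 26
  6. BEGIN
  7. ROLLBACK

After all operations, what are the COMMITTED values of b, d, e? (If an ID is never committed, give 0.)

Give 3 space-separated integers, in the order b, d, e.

Initial committed: {b=19, d=11, e=3}
Op 1: UPDATE d=16 (auto-commit; committed d=16)
Op 2: UPDATE d=10 (auto-commit; committed d=10)
Op 3: UPDATE d=28 (auto-commit; committed d=28)
Op 4: UPDATE b=13 (auto-commit; committed b=13)
Op 5: UPDATE b=26 (auto-commit; committed b=26)
Op 6: BEGIN: in_txn=True, pending={}
Op 7: ROLLBACK: discarded pending []; in_txn=False
Final committed: {b=26, d=28, e=3}

Answer: 26 28 3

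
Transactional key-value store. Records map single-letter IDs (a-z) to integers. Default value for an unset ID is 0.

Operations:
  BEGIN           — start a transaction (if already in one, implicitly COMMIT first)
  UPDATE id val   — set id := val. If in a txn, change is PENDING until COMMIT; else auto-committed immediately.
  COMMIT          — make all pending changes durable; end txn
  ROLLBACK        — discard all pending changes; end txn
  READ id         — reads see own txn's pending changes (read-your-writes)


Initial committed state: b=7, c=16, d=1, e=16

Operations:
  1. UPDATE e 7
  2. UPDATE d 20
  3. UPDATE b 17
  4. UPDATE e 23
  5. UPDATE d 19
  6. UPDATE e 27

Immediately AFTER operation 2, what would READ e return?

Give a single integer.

Initial committed: {b=7, c=16, d=1, e=16}
Op 1: UPDATE e=7 (auto-commit; committed e=7)
Op 2: UPDATE d=20 (auto-commit; committed d=20)
After op 2: visible(e) = 7 (pending={}, committed={b=7, c=16, d=20, e=7})

Answer: 7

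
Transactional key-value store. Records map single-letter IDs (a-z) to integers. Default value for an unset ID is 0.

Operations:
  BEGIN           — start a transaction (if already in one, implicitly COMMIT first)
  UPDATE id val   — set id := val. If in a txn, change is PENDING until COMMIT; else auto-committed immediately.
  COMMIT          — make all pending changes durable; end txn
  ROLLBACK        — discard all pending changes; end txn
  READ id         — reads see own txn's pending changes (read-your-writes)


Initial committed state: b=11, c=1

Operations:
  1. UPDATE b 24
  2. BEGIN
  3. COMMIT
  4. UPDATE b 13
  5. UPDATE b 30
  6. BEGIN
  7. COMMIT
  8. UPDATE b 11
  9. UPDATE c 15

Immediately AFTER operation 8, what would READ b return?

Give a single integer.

Initial committed: {b=11, c=1}
Op 1: UPDATE b=24 (auto-commit; committed b=24)
Op 2: BEGIN: in_txn=True, pending={}
Op 3: COMMIT: merged [] into committed; committed now {b=24, c=1}
Op 4: UPDATE b=13 (auto-commit; committed b=13)
Op 5: UPDATE b=30 (auto-commit; committed b=30)
Op 6: BEGIN: in_txn=True, pending={}
Op 7: COMMIT: merged [] into committed; committed now {b=30, c=1}
Op 8: UPDATE b=11 (auto-commit; committed b=11)
After op 8: visible(b) = 11 (pending={}, committed={b=11, c=1})

Answer: 11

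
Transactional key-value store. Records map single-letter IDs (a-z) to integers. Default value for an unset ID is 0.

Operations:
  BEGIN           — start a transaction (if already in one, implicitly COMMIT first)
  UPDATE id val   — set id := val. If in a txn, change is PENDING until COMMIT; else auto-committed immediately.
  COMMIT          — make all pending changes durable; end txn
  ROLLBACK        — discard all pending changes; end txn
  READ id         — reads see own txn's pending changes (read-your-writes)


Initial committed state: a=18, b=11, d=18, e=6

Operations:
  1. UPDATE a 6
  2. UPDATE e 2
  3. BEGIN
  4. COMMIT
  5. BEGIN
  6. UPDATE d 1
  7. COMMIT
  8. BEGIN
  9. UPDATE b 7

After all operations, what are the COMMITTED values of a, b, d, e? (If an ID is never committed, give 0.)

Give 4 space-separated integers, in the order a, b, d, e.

Answer: 6 11 1 2

Derivation:
Initial committed: {a=18, b=11, d=18, e=6}
Op 1: UPDATE a=6 (auto-commit; committed a=6)
Op 2: UPDATE e=2 (auto-commit; committed e=2)
Op 3: BEGIN: in_txn=True, pending={}
Op 4: COMMIT: merged [] into committed; committed now {a=6, b=11, d=18, e=2}
Op 5: BEGIN: in_txn=True, pending={}
Op 6: UPDATE d=1 (pending; pending now {d=1})
Op 7: COMMIT: merged ['d'] into committed; committed now {a=6, b=11, d=1, e=2}
Op 8: BEGIN: in_txn=True, pending={}
Op 9: UPDATE b=7 (pending; pending now {b=7})
Final committed: {a=6, b=11, d=1, e=2}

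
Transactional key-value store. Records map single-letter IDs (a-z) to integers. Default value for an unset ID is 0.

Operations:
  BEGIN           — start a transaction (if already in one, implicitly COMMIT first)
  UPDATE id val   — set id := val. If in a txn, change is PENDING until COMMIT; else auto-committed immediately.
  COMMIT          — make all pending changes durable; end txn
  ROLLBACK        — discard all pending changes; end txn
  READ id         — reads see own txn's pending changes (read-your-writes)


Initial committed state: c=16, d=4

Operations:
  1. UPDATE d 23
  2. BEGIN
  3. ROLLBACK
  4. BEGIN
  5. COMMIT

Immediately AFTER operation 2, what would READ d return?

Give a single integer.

Answer: 23

Derivation:
Initial committed: {c=16, d=4}
Op 1: UPDATE d=23 (auto-commit; committed d=23)
Op 2: BEGIN: in_txn=True, pending={}
After op 2: visible(d) = 23 (pending={}, committed={c=16, d=23})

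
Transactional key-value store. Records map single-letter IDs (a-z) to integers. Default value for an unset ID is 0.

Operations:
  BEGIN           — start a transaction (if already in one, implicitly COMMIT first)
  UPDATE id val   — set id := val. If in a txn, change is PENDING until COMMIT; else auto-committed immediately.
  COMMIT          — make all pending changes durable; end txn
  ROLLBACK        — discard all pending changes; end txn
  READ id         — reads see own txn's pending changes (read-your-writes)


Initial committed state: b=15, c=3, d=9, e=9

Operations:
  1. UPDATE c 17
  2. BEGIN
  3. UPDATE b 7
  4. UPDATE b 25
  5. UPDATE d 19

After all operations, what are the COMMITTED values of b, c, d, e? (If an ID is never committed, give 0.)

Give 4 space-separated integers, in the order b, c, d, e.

Answer: 15 17 9 9

Derivation:
Initial committed: {b=15, c=3, d=9, e=9}
Op 1: UPDATE c=17 (auto-commit; committed c=17)
Op 2: BEGIN: in_txn=True, pending={}
Op 3: UPDATE b=7 (pending; pending now {b=7})
Op 4: UPDATE b=25 (pending; pending now {b=25})
Op 5: UPDATE d=19 (pending; pending now {b=25, d=19})
Final committed: {b=15, c=17, d=9, e=9}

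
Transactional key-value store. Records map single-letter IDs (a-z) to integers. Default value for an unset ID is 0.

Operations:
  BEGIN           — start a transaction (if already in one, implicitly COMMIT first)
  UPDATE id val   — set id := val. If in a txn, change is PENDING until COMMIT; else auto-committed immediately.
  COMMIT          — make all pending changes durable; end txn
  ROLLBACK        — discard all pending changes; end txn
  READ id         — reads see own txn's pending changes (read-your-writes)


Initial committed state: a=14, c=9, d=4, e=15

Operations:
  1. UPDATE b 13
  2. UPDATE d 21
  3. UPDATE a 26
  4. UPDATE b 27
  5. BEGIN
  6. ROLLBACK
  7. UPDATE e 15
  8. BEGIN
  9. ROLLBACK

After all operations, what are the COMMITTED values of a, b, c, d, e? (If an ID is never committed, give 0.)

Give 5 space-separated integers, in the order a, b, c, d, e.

Answer: 26 27 9 21 15

Derivation:
Initial committed: {a=14, c=9, d=4, e=15}
Op 1: UPDATE b=13 (auto-commit; committed b=13)
Op 2: UPDATE d=21 (auto-commit; committed d=21)
Op 3: UPDATE a=26 (auto-commit; committed a=26)
Op 4: UPDATE b=27 (auto-commit; committed b=27)
Op 5: BEGIN: in_txn=True, pending={}
Op 6: ROLLBACK: discarded pending []; in_txn=False
Op 7: UPDATE e=15 (auto-commit; committed e=15)
Op 8: BEGIN: in_txn=True, pending={}
Op 9: ROLLBACK: discarded pending []; in_txn=False
Final committed: {a=26, b=27, c=9, d=21, e=15}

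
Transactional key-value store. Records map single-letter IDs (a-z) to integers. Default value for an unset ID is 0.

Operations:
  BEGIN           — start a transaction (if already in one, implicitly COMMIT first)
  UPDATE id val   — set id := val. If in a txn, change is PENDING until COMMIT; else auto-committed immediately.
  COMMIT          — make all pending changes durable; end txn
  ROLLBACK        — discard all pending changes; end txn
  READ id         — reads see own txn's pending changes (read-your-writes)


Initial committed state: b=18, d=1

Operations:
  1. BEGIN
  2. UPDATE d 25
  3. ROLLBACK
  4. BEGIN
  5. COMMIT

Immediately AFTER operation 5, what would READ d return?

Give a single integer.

Initial committed: {b=18, d=1}
Op 1: BEGIN: in_txn=True, pending={}
Op 2: UPDATE d=25 (pending; pending now {d=25})
Op 3: ROLLBACK: discarded pending ['d']; in_txn=False
Op 4: BEGIN: in_txn=True, pending={}
Op 5: COMMIT: merged [] into committed; committed now {b=18, d=1}
After op 5: visible(d) = 1 (pending={}, committed={b=18, d=1})

Answer: 1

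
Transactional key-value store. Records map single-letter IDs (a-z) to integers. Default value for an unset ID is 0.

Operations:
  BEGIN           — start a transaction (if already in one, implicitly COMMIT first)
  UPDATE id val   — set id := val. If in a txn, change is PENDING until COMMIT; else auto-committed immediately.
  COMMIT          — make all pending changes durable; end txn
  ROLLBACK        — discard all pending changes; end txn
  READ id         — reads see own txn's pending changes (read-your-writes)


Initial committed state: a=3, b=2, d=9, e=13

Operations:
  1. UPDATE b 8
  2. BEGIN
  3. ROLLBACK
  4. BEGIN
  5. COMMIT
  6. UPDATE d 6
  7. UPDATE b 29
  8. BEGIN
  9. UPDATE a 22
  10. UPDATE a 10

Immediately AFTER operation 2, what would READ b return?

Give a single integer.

Answer: 8

Derivation:
Initial committed: {a=3, b=2, d=9, e=13}
Op 1: UPDATE b=8 (auto-commit; committed b=8)
Op 2: BEGIN: in_txn=True, pending={}
After op 2: visible(b) = 8 (pending={}, committed={a=3, b=8, d=9, e=13})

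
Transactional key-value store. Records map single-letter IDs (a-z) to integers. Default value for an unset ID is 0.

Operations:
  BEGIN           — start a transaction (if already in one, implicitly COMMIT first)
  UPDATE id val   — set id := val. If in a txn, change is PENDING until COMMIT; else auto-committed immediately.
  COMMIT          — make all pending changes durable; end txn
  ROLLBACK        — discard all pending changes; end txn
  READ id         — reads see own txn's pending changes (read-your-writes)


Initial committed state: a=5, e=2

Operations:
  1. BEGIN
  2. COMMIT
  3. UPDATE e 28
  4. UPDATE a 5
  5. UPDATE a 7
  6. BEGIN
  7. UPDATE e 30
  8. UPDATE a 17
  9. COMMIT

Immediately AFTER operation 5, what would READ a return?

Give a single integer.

Answer: 7

Derivation:
Initial committed: {a=5, e=2}
Op 1: BEGIN: in_txn=True, pending={}
Op 2: COMMIT: merged [] into committed; committed now {a=5, e=2}
Op 3: UPDATE e=28 (auto-commit; committed e=28)
Op 4: UPDATE a=5 (auto-commit; committed a=5)
Op 5: UPDATE a=7 (auto-commit; committed a=7)
After op 5: visible(a) = 7 (pending={}, committed={a=7, e=28})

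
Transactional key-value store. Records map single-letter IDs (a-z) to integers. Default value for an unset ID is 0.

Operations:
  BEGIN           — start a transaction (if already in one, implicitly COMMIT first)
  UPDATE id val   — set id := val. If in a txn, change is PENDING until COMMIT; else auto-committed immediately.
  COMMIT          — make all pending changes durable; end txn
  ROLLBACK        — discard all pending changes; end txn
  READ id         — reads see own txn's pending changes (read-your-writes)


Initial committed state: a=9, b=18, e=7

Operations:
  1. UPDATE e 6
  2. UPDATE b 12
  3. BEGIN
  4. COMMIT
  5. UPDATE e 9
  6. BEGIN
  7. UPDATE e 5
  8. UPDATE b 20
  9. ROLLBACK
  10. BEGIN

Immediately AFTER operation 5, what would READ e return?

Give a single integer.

Initial committed: {a=9, b=18, e=7}
Op 1: UPDATE e=6 (auto-commit; committed e=6)
Op 2: UPDATE b=12 (auto-commit; committed b=12)
Op 3: BEGIN: in_txn=True, pending={}
Op 4: COMMIT: merged [] into committed; committed now {a=9, b=12, e=6}
Op 5: UPDATE e=9 (auto-commit; committed e=9)
After op 5: visible(e) = 9 (pending={}, committed={a=9, b=12, e=9})

Answer: 9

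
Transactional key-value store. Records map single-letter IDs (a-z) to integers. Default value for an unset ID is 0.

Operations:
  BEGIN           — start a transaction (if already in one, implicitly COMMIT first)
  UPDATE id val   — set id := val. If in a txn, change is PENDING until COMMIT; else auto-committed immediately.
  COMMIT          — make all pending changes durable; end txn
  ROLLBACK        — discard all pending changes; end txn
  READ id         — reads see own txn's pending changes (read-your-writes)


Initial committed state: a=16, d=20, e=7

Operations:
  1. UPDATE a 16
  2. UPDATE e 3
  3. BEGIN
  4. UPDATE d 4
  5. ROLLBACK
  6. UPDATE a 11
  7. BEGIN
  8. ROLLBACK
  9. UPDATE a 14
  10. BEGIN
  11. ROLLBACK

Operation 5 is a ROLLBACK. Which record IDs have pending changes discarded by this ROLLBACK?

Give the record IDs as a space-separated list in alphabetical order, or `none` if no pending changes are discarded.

Answer: d

Derivation:
Initial committed: {a=16, d=20, e=7}
Op 1: UPDATE a=16 (auto-commit; committed a=16)
Op 2: UPDATE e=3 (auto-commit; committed e=3)
Op 3: BEGIN: in_txn=True, pending={}
Op 4: UPDATE d=4 (pending; pending now {d=4})
Op 5: ROLLBACK: discarded pending ['d']; in_txn=False
Op 6: UPDATE a=11 (auto-commit; committed a=11)
Op 7: BEGIN: in_txn=True, pending={}
Op 8: ROLLBACK: discarded pending []; in_txn=False
Op 9: UPDATE a=14 (auto-commit; committed a=14)
Op 10: BEGIN: in_txn=True, pending={}
Op 11: ROLLBACK: discarded pending []; in_txn=False
ROLLBACK at op 5 discards: ['d']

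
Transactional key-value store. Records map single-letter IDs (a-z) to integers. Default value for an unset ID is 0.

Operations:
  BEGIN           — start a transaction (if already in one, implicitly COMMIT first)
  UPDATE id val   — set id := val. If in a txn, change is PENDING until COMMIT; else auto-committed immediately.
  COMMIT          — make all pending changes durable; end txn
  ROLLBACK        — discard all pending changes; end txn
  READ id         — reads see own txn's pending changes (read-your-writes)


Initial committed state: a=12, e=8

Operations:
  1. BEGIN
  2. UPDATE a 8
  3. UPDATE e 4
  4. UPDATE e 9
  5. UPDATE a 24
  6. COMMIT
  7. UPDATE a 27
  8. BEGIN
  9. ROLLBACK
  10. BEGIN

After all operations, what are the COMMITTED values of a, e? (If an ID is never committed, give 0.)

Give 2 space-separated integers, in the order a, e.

Initial committed: {a=12, e=8}
Op 1: BEGIN: in_txn=True, pending={}
Op 2: UPDATE a=8 (pending; pending now {a=8})
Op 3: UPDATE e=4 (pending; pending now {a=8, e=4})
Op 4: UPDATE e=9 (pending; pending now {a=8, e=9})
Op 5: UPDATE a=24 (pending; pending now {a=24, e=9})
Op 6: COMMIT: merged ['a', 'e'] into committed; committed now {a=24, e=9}
Op 7: UPDATE a=27 (auto-commit; committed a=27)
Op 8: BEGIN: in_txn=True, pending={}
Op 9: ROLLBACK: discarded pending []; in_txn=False
Op 10: BEGIN: in_txn=True, pending={}
Final committed: {a=27, e=9}

Answer: 27 9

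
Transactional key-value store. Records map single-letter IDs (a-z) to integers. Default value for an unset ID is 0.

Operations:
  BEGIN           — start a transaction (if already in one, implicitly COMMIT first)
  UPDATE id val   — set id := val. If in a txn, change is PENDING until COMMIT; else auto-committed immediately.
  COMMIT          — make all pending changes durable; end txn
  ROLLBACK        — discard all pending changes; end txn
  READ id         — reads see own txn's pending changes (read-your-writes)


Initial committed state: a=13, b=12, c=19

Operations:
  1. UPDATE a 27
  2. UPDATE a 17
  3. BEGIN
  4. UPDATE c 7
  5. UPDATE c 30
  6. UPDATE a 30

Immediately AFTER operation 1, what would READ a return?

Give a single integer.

Initial committed: {a=13, b=12, c=19}
Op 1: UPDATE a=27 (auto-commit; committed a=27)
After op 1: visible(a) = 27 (pending={}, committed={a=27, b=12, c=19})

Answer: 27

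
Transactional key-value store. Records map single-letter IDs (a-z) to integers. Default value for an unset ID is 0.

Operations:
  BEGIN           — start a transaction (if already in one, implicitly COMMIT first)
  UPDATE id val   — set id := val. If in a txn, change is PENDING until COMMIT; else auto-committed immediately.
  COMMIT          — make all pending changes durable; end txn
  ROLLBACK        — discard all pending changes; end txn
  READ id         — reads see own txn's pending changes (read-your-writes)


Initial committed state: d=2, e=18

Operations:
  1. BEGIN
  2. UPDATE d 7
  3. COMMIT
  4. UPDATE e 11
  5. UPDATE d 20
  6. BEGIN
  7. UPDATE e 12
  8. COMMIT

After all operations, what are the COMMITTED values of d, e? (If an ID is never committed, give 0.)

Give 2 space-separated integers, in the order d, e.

Answer: 20 12

Derivation:
Initial committed: {d=2, e=18}
Op 1: BEGIN: in_txn=True, pending={}
Op 2: UPDATE d=7 (pending; pending now {d=7})
Op 3: COMMIT: merged ['d'] into committed; committed now {d=7, e=18}
Op 4: UPDATE e=11 (auto-commit; committed e=11)
Op 5: UPDATE d=20 (auto-commit; committed d=20)
Op 6: BEGIN: in_txn=True, pending={}
Op 7: UPDATE e=12 (pending; pending now {e=12})
Op 8: COMMIT: merged ['e'] into committed; committed now {d=20, e=12}
Final committed: {d=20, e=12}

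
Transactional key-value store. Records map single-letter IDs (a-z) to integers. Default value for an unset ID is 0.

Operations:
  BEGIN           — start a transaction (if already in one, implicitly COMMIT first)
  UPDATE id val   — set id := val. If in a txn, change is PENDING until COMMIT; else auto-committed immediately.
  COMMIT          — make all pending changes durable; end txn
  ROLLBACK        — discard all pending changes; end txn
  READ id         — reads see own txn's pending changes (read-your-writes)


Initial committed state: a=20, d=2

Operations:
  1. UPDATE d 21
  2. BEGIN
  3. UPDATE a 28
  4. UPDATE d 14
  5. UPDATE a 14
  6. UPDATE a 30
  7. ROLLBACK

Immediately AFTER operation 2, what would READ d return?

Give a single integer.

Answer: 21

Derivation:
Initial committed: {a=20, d=2}
Op 1: UPDATE d=21 (auto-commit; committed d=21)
Op 2: BEGIN: in_txn=True, pending={}
After op 2: visible(d) = 21 (pending={}, committed={a=20, d=21})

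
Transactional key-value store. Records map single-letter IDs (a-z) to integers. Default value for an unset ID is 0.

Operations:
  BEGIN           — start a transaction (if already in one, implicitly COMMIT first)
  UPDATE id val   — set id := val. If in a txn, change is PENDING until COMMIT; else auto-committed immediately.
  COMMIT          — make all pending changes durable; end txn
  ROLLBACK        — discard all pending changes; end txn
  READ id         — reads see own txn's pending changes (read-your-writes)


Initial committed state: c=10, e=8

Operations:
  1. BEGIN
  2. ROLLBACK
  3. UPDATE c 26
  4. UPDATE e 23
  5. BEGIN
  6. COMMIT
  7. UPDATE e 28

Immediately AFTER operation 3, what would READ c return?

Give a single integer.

Initial committed: {c=10, e=8}
Op 1: BEGIN: in_txn=True, pending={}
Op 2: ROLLBACK: discarded pending []; in_txn=False
Op 3: UPDATE c=26 (auto-commit; committed c=26)
After op 3: visible(c) = 26 (pending={}, committed={c=26, e=8})

Answer: 26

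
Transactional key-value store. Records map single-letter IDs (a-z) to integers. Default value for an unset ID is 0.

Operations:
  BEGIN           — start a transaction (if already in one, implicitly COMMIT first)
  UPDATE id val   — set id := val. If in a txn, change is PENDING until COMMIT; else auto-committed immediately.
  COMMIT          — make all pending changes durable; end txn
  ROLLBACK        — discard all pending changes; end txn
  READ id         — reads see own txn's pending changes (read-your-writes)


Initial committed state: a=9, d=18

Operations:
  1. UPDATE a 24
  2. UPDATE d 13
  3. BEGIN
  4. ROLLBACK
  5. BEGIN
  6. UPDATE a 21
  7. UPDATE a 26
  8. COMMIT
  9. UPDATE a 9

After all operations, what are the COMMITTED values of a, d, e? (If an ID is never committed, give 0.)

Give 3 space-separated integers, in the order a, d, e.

Initial committed: {a=9, d=18}
Op 1: UPDATE a=24 (auto-commit; committed a=24)
Op 2: UPDATE d=13 (auto-commit; committed d=13)
Op 3: BEGIN: in_txn=True, pending={}
Op 4: ROLLBACK: discarded pending []; in_txn=False
Op 5: BEGIN: in_txn=True, pending={}
Op 6: UPDATE a=21 (pending; pending now {a=21})
Op 7: UPDATE a=26 (pending; pending now {a=26})
Op 8: COMMIT: merged ['a'] into committed; committed now {a=26, d=13}
Op 9: UPDATE a=9 (auto-commit; committed a=9)
Final committed: {a=9, d=13}

Answer: 9 13 0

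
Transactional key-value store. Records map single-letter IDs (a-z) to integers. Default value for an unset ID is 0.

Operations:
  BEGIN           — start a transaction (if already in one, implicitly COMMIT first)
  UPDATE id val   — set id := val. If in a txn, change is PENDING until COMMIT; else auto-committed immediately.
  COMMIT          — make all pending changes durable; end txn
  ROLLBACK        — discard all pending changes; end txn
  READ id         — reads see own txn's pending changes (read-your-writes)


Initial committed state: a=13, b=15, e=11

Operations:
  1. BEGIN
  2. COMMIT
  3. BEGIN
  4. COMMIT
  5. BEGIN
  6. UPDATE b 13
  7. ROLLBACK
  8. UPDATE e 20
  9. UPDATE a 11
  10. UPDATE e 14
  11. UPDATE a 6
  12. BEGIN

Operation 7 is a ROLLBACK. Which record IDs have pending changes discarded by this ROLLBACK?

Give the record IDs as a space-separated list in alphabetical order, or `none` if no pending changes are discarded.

Answer: b

Derivation:
Initial committed: {a=13, b=15, e=11}
Op 1: BEGIN: in_txn=True, pending={}
Op 2: COMMIT: merged [] into committed; committed now {a=13, b=15, e=11}
Op 3: BEGIN: in_txn=True, pending={}
Op 4: COMMIT: merged [] into committed; committed now {a=13, b=15, e=11}
Op 5: BEGIN: in_txn=True, pending={}
Op 6: UPDATE b=13 (pending; pending now {b=13})
Op 7: ROLLBACK: discarded pending ['b']; in_txn=False
Op 8: UPDATE e=20 (auto-commit; committed e=20)
Op 9: UPDATE a=11 (auto-commit; committed a=11)
Op 10: UPDATE e=14 (auto-commit; committed e=14)
Op 11: UPDATE a=6 (auto-commit; committed a=6)
Op 12: BEGIN: in_txn=True, pending={}
ROLLBACK at op 7 discards: ['b']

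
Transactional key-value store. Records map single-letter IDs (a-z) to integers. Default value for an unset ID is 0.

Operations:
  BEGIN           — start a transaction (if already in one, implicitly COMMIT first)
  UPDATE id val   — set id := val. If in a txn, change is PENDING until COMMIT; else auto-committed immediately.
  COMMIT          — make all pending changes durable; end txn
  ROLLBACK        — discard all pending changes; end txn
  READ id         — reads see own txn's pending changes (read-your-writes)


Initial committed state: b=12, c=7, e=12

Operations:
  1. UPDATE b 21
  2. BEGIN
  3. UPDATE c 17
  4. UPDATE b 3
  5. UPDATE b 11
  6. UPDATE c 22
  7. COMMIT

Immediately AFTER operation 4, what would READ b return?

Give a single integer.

Answer: 3

Derivation:
Initial committed: {b=12, c=7, e=12}
Op 1: UPDATE b=21 (auto-commit; committed b=21)
Op 2: BEGIN: in_txn=True, pending={}
Op 3: UPDATE c=17 (pending; pending now {c=17})
Op 4: UPDATE b=3 (pending; pending now {b=3, c=17})
After op 4: visible(b) = 3 (pending={b=3, c=17}, committed={b=21, c=7, e=12})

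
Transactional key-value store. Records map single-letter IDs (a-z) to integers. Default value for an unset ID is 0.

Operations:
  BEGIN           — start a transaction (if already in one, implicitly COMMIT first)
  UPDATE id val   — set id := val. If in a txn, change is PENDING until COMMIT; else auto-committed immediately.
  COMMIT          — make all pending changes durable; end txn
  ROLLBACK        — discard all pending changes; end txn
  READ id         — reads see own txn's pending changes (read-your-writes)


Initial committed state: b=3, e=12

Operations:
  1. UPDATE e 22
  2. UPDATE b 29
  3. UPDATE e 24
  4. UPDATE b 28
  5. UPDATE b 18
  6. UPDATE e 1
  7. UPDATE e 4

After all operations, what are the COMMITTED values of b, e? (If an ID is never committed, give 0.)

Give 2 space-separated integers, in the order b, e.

Answer: 18 4

Derivation:
Initial committed: {b=3, e=12}
Op 1: UPDATE e=22 (auto-commit; committed e=22)
Op 2: UPDATE b=29 (auto-commit; committed b=29)
Op 3: UPDATE e=24 (auto-commit; committed e=24)
Op 4: UPDATE b=28 (auto-commit; committed b=28)
Op 5: UPDATE b=18 (auto-commit; committed b=18)
Op 6: UPDATE e=1 (auto-commit; committed e=1)
Op 7: UPDATE e=4 (auto-commit; committed e=4)
Final committed: {b=18, e=4}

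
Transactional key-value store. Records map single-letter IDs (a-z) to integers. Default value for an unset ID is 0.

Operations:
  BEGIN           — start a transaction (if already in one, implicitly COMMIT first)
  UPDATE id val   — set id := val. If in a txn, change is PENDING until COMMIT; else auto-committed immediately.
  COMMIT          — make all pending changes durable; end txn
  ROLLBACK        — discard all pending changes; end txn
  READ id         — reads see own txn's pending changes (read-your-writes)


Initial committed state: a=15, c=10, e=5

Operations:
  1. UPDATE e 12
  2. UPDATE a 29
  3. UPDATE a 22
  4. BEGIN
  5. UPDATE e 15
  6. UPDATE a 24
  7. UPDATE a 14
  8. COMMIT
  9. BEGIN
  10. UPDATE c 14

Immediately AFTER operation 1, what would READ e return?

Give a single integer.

Initial committed: {a=15, c=10, e=5}
Op 1: UPDATE e=12 (auto-commit; committed e=12)
After op 1: visible(e) = 12 (pending={}, committed={a=15, c=10, e=12})

Answer: 12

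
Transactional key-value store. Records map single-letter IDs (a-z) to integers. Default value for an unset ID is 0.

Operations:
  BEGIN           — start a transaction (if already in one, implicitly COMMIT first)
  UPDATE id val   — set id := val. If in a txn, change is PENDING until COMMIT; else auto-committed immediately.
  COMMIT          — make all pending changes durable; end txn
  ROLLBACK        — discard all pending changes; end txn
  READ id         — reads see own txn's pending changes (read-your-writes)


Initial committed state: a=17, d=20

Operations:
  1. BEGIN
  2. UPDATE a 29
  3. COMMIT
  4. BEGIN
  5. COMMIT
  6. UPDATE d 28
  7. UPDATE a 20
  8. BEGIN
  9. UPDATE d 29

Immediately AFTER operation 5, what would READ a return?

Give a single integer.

Initial committed: {a=17, d=20}
Op 1: BEGIN: in_txn=True, pending={}
Op 2: UPDATE a=29 (pending; pending now {a=29})
Op 3: COMMIT: merged ['a'] into committed; committed now {a=29, d=20}
Op 4: BEGIN: in_txn=True, pending={}
Op 5: COMMIT: merged [] into committed; committed now {a=29, d=20}
After op 5: visible(a) = 29 (pending={}, committed={a=29, d=20})

Answer: 29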